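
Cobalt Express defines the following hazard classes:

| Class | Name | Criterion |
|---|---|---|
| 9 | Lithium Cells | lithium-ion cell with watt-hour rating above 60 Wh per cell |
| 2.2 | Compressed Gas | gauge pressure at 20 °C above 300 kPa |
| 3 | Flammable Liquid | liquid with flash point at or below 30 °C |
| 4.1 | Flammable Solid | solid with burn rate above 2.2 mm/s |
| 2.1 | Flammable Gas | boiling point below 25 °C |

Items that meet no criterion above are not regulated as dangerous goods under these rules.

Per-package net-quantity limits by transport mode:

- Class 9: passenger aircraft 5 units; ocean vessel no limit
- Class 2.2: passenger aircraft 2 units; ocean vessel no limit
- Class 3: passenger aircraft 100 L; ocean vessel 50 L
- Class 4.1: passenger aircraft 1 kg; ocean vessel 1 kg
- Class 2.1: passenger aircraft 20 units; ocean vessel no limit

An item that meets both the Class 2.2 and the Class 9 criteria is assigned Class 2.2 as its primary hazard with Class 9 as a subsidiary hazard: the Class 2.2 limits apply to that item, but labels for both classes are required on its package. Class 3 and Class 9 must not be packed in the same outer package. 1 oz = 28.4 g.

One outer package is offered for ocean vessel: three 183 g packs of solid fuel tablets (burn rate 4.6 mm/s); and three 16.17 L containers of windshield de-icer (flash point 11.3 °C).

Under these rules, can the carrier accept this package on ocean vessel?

Yes

Burn rate 4.6 mm/s meets the Class 4.1 criterion (Flammable Solid), so the solid fuel tablets are Class 4.1.
Windshield de-icer: flash point 11.3 °C ≤ 30 °C → Class 3 (Flammable Liquid).
Class 3 quantity: three 16.17 L containers = 48.51 L.
That is within the Class 3 ocean vessel limit of 50 L.
Class 4.1 quantity: three 183 g packs = 549 g.
549 g is within the ocean vessel limit of 1 kg for Class 4.1.
The segregation rule (Class 3 with Class 9) does not apply to Class 3 with Class 4.1.
Every hazard class is within its ocean vessel limit and no segregation rule is violated.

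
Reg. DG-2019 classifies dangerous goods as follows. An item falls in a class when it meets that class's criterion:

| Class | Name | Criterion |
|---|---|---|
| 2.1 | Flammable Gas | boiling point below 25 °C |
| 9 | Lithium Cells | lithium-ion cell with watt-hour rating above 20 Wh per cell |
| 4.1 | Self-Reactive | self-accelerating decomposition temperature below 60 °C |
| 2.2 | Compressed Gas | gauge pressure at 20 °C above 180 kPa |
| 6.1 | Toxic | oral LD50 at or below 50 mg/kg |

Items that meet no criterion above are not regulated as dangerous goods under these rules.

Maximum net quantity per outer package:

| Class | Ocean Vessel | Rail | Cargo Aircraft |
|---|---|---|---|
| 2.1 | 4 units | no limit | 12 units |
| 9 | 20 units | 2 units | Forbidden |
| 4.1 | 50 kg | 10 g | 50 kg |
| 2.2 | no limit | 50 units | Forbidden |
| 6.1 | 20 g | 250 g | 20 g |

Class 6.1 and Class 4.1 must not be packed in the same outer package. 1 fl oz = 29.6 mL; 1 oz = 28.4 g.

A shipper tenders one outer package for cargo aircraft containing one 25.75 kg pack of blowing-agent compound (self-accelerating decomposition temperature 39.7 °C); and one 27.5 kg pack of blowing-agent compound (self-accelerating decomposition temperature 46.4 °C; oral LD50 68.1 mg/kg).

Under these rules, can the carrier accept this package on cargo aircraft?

No

Blowing-agent compound: self-accelerating decomposition temperature 39.7 °C < 60 °C → Class 4.1 (Self-Reactive).
With self-accelerating decomposition temperature 46.4 °C (< 60 °C), the blowing-agent compound falls in Class 4.1.
Total Class 4.1: 25.75 kg + 27.5 kg = 53.25 kg.
53.25 kg > 50 kg (cargo aircraft limit, Class 4.1) — over the limit.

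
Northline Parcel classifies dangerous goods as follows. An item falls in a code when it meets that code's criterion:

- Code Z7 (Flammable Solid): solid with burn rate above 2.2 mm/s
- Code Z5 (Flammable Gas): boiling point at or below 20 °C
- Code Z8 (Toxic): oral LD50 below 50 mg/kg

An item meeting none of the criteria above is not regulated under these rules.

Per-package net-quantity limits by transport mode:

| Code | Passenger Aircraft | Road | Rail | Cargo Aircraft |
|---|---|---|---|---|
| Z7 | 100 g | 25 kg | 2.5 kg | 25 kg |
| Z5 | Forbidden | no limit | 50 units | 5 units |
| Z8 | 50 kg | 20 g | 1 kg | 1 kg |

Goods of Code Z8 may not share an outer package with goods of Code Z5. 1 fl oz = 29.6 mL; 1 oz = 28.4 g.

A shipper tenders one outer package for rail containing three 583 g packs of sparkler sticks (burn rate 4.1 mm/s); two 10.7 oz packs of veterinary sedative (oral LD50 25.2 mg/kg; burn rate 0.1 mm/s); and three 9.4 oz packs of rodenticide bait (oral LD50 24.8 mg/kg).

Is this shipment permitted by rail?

The sparkler sticks have burn rate 4.1 mm/s, which is > 2.2 mm/s, so they are Code Z7 (Flammable Solid).
Oral LD50 25.2 mg/kg meets the Code Z8 criterion (Toxic), so the veterinary sedative is Code Z8.
Rodenticide bait: oral LD50 24.8 mg/kg < 50 mg/kg → Code Z8 (Toxic).
Code Z8 net quantity: (two 10.7 oz packs = 607.76 g) + (three 9.4 oz packs = 800.88 g) = 1408.64 g.
That exceeds the Code Z8 rail limit of 1 kg.
Code Z7 quantity: three 583 g packs = 1.749 kg.
1.749 kg ≤ 2.5 kg (rail limit, Code Z7) — within limit.
The segregation rule (Code Z8 with Code Z5) does not apply to Code Z8 with Code Z7.

No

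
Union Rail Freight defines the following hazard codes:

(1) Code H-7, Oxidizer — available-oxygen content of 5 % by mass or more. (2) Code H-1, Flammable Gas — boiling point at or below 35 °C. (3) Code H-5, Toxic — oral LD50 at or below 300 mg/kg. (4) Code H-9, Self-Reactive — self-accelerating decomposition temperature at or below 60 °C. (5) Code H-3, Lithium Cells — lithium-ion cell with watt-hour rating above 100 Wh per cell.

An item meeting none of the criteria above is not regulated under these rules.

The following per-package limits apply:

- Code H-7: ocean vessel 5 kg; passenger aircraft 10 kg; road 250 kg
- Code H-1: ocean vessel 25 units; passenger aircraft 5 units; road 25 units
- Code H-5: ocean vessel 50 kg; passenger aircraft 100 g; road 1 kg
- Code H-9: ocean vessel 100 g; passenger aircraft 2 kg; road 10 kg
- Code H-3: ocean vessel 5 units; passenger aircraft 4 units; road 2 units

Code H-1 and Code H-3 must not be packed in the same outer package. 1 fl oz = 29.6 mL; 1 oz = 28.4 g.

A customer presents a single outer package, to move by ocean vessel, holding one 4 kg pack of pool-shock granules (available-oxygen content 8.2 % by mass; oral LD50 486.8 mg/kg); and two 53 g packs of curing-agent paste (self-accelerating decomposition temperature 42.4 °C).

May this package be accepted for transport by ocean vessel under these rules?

No

The pool-shock granules have available-oxygen content 8.2 % by mass, which is ≥ 5 % by mass, so they are Code H-7 (Oxidizer).
Curing-agent paste: self-accelerating decomposition temperature 42.4 °C ≤ 60 °C → Code H-9 (Self-Reactive).
Code H-9 quantity: two 53 g packs = 106 g.
That exceeds the Code H-9 ocean vessel limit of 100 g.
Code H-7 quantity: 4 kg.
4 kg ≤ 5 kg (ocean vessel limit, Code H-7) — within limit.
The segregation rule (Code H-1 with Code H-3) does not apply to Code H-9 with Code H-7.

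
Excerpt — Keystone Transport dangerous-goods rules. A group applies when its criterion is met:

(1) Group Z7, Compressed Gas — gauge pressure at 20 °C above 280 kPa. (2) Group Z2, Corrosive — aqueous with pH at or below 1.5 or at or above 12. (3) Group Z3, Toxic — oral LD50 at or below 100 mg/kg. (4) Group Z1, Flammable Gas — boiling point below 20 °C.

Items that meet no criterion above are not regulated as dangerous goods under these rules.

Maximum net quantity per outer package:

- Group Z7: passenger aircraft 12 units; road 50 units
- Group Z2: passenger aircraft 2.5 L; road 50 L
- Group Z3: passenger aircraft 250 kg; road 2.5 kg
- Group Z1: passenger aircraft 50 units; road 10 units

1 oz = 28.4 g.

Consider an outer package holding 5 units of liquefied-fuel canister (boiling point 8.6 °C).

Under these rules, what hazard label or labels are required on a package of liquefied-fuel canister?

Boiling point 8.6 °C meets the Group Z1 criterion (Flammable Gas), so the liquefied-fuel canister is Group Z1.
Only the Group Z1 label is required.

Group Z1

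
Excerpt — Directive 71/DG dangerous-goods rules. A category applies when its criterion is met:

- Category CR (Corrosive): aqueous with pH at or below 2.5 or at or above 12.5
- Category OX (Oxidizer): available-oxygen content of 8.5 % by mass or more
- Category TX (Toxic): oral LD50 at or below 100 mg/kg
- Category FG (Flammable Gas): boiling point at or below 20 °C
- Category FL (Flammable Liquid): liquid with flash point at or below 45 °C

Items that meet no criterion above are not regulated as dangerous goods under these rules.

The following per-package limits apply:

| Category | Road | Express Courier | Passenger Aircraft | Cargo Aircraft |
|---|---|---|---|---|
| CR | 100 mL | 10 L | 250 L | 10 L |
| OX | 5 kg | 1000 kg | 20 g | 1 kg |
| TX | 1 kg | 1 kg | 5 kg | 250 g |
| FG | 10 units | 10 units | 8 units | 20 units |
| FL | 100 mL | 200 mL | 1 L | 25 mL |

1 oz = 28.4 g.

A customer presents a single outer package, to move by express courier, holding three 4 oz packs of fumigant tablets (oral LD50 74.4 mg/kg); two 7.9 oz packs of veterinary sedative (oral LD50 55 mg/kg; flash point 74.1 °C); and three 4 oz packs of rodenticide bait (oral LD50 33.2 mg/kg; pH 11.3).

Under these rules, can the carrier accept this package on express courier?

No

The fumigant tablets have oral LD50 74.4 mg/kg, which is ≤ 100 mg/kg, so they are Category TX (Toxic).
The veterinary sedative has oral LD50 55 mg/kg, which is ≤ 100 mg/kg, so it is Category TX (Toxic).
Oral LD50 33.2 mg/kg meets the Category TX criterion (Toxic), so the rodenticide bait is Category TX.
Category TX net quantity: (three 4 oz packs = 340.8 g) + (two 7.9 oz packs = 448.72 g) + (three 4 oz packs = 340.8 g) = 1130.32 g.
1130.32 g exceeds the express courier limit of 1 kg for Category TX.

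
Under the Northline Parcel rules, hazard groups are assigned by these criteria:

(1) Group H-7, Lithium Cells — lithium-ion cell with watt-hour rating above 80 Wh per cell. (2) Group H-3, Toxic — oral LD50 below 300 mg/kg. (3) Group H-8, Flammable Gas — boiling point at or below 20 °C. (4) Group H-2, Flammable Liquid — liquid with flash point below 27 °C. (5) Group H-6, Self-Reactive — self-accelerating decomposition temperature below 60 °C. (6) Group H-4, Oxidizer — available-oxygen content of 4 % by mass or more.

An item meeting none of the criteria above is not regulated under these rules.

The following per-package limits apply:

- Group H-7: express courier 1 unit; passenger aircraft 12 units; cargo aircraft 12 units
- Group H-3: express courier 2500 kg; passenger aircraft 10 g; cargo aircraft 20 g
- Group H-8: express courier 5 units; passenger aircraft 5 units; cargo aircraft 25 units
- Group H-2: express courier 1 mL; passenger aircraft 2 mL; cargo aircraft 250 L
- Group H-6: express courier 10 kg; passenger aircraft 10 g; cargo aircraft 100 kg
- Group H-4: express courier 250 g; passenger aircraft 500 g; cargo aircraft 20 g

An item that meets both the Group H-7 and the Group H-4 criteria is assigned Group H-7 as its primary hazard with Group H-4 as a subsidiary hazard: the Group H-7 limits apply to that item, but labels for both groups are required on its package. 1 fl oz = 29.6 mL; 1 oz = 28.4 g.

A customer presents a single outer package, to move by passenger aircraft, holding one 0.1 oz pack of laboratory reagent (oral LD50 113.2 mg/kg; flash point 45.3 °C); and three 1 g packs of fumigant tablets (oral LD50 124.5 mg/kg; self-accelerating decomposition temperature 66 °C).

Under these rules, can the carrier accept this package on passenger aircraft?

Yes

Laboratory reagent: oral LD50 113.2 mg/kg < 300 mg/kg → Group H-3 (Toxic).
The fumigant tablets have oral LD50 124.5 mg/kg, which is < 300 mg/kg, so they are Group H-3 (Toxic).
Group H-3 net quantity: (one 0.1 oz pack = 2.84 g) + (three 1 g packs = 3 g) = 5.84 g.
That is within the Group H-3 passenger aircraft limit of 10 g.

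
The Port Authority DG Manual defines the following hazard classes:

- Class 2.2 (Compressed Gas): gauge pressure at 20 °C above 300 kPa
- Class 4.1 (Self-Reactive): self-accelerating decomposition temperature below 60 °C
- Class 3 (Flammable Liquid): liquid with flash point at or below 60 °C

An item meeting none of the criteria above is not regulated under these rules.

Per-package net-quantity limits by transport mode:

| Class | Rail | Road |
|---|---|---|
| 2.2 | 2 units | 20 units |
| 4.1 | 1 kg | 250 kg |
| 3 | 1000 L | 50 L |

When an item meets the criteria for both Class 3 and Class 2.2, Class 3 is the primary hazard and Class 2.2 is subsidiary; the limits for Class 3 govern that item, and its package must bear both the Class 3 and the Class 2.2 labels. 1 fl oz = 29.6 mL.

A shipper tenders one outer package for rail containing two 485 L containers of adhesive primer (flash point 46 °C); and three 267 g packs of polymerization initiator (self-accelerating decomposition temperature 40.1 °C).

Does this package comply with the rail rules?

Yes

Flash point 46 °C meets the Class 3 criterion (Flammable Liquid), so the adhesive primer is Class 3.
The polymerization initiator has self-accelerating decomposition temperature 40.1 °C, which is < 60 °C, so it is Class 4.1 (Self-Reactive).
Class 4.1 quantity: three 267 g packs = 801 g.
801 g is within the rail limit of 1 kg for Class 4.1.
Class 3 quantity: two 485 L containers = 970 L.
970 L ≤ 1000 L (rail limit, Class 3) — within limit.
Every hazard class is within its rail limit and no segregation rule is violated.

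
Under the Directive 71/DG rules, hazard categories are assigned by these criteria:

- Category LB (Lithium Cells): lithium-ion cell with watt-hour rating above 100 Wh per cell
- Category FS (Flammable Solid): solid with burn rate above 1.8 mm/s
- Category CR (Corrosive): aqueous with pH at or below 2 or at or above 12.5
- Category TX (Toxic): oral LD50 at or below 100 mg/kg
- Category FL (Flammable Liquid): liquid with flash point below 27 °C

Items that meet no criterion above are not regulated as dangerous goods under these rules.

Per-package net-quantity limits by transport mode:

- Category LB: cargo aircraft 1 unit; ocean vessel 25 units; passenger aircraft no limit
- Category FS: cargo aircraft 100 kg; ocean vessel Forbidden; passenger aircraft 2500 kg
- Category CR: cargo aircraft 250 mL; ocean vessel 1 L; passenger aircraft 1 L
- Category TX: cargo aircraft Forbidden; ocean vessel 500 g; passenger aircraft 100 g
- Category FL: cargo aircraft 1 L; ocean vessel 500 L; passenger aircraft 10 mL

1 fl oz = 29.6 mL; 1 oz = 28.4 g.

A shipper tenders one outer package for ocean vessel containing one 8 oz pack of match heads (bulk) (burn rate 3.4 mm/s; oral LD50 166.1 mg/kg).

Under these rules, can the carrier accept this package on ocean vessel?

Burn rate 3.4 mm/s meets the Category FS criterion (Flammable Solid), so the match heads (bulk) are Category FS.
Category FS quantity: one 8 oz pack = 227.2 g.
Category FS is Forbidden by ocean vessel.

No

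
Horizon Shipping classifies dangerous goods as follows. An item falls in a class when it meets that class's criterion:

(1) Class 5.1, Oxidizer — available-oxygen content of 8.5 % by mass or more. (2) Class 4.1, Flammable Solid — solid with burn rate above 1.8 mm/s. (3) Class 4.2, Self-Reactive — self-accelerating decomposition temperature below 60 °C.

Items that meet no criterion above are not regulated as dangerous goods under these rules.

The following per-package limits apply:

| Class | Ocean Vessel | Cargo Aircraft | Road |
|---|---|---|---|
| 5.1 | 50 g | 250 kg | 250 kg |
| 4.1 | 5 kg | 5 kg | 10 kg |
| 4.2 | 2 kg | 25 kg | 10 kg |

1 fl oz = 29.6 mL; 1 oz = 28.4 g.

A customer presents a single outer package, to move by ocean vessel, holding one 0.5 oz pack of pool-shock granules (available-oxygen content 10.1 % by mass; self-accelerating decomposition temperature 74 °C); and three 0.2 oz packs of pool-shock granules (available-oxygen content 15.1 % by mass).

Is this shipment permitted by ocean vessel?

Yes

Available-oxygen content 10.1 % by mass meets the Class 5.1 criterion (Oxidizer), so the pool-shock granules are Class 5.1.
Pool-shock granules: available-oxygen content 15.1 % by mass ≥ 8.5 % by mass → Class 5.1 (Oxidizer).
Class 5.1 net quantity: (one 0.5 oz pack = 14.2 g) + (three 0.2 oz packs = 17.04 g) = 31.24 g.
That is within the Class 5.1 ocean vessel limit of 50 g.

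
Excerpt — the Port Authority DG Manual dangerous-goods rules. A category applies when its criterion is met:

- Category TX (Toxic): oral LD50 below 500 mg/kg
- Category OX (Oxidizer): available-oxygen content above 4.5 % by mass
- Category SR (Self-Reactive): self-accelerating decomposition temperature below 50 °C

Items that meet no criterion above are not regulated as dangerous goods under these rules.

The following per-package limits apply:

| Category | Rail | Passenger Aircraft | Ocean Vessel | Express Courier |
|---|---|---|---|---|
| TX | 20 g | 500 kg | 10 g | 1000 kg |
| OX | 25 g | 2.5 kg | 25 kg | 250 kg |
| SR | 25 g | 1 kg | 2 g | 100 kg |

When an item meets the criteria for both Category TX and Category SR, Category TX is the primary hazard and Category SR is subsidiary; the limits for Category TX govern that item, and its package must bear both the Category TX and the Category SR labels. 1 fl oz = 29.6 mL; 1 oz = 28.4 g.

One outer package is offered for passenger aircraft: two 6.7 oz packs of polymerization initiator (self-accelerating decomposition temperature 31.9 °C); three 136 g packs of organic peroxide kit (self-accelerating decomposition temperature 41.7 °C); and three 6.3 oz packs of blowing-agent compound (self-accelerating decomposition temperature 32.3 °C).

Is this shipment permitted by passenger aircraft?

No

The polymerization initiator has self-accelerating decomposition temperature 31.9 °C, which is < 50 °C, so it is Category SR (Self-Reactive).
Organic peroxide kit: self-accelerating decomposition temperature 41.7 °C < 50 °C → Category SR (Self-Reactive).
The blowing-agent compound has self-accelerating decomposition temperature 32.3 °C, which is < 50 °C, so it is Category SR (Self-Reactive).
Total Category SR: (two 6.7 oz packs = 380.56 g) + (three 136 g packs = 408 g) + (three 6.3 oz packs = 536.76 g) = 1325.32 g.
1325.32 g > 1 kg (passenger aircraft limit, Category SR) — over the limit.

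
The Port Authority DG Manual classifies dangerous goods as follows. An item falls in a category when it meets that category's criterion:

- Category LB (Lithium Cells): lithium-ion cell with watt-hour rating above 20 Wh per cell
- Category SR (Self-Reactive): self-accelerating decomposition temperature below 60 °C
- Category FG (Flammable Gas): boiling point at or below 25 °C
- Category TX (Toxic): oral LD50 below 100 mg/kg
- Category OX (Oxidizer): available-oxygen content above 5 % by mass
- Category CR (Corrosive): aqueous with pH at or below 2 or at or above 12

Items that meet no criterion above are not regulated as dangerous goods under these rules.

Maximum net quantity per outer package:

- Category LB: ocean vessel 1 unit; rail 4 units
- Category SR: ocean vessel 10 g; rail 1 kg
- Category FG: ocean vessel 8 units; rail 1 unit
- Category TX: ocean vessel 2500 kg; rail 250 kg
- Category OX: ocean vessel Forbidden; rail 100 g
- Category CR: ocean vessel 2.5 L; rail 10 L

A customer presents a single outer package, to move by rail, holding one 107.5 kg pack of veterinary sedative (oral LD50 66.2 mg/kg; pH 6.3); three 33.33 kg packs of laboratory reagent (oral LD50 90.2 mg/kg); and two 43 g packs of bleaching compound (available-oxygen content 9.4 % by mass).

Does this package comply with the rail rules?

Veterinary sedative: oral LD50 66.2 mg/kg < 100 mg/kg → Category TX (Toxic).
With oral LD50 90.2 mg/kg (< 100 mg/kg), the laboratory reagent falls in Category TX.
Bleaching compound: available-oxygen content 9.4 % by mass > 5 % by mass → Category OX (Oxidizer).
Category OX quantity: two 43 g packs = 86 g.
86 g ≤ 100 g (rail limit, Category OX) — within limit.
Category TX net quantity: 107.5 kg + (three 33.33 kg packs = 99.99 kg) = 207.49 kg.
207.49 kg ≤ 250 kg (rail limit, Category TX) — within limit.
Every hazard category is within its rail limit and no segregation rule is violated.

Yes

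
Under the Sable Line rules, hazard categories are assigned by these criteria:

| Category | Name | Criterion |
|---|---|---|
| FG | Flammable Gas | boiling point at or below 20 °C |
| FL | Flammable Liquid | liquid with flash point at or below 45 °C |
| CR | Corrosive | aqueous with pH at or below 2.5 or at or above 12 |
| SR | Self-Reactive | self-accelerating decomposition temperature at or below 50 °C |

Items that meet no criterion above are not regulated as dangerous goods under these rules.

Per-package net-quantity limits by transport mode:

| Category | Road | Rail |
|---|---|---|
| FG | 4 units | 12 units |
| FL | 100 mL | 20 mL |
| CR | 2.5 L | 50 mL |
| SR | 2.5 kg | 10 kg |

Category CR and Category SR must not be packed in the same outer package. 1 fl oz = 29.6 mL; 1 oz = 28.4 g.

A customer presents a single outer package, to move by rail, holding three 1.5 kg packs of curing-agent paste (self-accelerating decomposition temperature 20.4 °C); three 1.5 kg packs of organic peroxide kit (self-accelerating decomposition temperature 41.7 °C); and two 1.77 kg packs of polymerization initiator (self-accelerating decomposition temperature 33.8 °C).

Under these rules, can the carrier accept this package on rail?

The curing-agent paste has self-accelerating decomposition temperature 20.4 °C, which is ≤ 50 °C, so it is Category SR (Self-Reactive).
Self-accelerating decomposition temperature 41.7 °C meets the Category SR criterion (Self-Reactive), so the organic peroxide kit is Category SR.
Self-accelerating decomposition temperature 33.8 °C meets the Category SR criterion (Self-Reactive), so the polymerization initiator is Category SR.
Total Category SR: (three 1.5 kg packs = 4.5 kg) + (three 1.5 kg packs = 4.5 kg) + (two 1.77 kg packs = 3.54 kg) = 12.54 kg.
12.54 kg > 10 kg (rail limit, Category SR) — over the limit.

No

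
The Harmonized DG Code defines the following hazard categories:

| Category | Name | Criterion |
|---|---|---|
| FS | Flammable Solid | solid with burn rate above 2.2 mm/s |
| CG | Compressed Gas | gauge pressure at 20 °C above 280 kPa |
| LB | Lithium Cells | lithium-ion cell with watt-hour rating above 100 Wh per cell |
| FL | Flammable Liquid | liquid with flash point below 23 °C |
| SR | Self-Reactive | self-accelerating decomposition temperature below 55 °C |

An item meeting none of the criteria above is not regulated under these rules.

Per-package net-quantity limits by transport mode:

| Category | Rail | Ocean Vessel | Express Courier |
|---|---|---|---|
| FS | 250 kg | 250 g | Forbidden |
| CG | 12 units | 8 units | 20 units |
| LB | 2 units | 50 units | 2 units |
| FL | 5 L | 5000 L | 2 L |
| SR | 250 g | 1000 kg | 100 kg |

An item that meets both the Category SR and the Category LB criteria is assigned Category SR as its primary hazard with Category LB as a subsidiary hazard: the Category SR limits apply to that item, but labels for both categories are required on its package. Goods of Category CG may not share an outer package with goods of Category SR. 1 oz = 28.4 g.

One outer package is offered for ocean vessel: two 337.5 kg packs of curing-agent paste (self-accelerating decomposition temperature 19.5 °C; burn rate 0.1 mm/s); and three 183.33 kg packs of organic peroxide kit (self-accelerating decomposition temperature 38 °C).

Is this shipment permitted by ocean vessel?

No

The curing-agent paste has self-accelerating decomposition temperature 19.5 °C, which is < 55 °C, so it is Category SR (Self-Reactive).
The organic peroxide kit has self-accelerating decomposition temperature 38 °C, which is < 55 °C, so it is Category SR (Self-Reactive).
Category SR net quantity: (two 337.5 kg packs = 675 kg) + (three 183.33 kg packs = 549.99 kg) = 1224.99 kg.
1224.99 kg > 1000 kg (ocean vessel limit, Category SR) — over the limit.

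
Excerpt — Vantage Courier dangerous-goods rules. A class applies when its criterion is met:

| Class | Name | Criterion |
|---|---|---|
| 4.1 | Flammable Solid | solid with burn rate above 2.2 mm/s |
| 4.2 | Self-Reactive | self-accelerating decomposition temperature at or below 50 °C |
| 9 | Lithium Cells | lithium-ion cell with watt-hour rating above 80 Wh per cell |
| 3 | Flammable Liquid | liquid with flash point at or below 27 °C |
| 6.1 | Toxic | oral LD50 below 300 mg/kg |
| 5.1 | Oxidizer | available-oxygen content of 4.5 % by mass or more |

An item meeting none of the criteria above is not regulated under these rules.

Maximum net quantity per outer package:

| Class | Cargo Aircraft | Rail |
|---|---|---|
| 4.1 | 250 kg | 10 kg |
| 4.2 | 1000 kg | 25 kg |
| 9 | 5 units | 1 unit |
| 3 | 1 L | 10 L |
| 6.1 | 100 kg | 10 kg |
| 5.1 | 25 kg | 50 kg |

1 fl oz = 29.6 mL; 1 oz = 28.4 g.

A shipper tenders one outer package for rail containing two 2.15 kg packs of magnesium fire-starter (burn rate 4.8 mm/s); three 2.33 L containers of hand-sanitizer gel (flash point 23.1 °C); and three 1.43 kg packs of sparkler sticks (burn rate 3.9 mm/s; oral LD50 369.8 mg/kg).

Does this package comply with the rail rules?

Yes

The magnesium fire-starter has burn rate 4.8 mm/s, which is > 2.2 mm/s, so it is Class 4.1 (Flammable Solid).
Hand-sanitizer gel: flash point 23.1 °C ≤ 27 °C → Class 3 (Flammable Liquid).
Sparkler sticks: burn rate 3.9 mm/s > 2.2 mm/s → Class 4.1 (Flammable Solid).
Total Class 4.1: (two 2.15 kg packs = 4.3 kg) + (three 1.43 kg packs = 4.29 kg) = 8.59 kg.
8.59 kg ≤ 10 kg (rail limit, Class 4.1) — within limit.
Class 3 quantity: three 2.33 L containers = 6.99 L.
6.99 L ≤ 10 L (rail limit, Class 3) — within limit.
Every hazard class is within its rail limit and no segregation rule is violated.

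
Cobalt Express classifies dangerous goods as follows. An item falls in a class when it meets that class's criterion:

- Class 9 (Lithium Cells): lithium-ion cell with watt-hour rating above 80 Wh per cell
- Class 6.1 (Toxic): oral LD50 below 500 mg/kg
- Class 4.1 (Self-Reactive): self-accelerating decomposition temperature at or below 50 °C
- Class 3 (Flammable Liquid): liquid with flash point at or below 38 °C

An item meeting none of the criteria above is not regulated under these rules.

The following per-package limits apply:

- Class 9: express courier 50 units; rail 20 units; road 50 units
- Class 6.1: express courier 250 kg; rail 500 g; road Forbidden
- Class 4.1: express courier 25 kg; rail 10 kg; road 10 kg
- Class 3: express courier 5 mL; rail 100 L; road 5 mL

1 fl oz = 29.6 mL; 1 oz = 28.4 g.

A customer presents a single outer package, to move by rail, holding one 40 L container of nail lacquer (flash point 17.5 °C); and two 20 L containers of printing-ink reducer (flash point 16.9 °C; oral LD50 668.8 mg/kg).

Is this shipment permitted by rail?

Yes

Flash point 17.5 °C meets the Class 3 criterion (Flammable Liquid), so the nail lacquer is Class 3.
Flash point 16.9 °C meets the Class 3 criterion (Flammable Liquid), so the printing-ink reducer is Class 3.
Total Class 3: 40 L + (two 20 L containers = 40 L) = 80 L.
80 L ≤ 100 L (rail limit, Class 3) — within limit.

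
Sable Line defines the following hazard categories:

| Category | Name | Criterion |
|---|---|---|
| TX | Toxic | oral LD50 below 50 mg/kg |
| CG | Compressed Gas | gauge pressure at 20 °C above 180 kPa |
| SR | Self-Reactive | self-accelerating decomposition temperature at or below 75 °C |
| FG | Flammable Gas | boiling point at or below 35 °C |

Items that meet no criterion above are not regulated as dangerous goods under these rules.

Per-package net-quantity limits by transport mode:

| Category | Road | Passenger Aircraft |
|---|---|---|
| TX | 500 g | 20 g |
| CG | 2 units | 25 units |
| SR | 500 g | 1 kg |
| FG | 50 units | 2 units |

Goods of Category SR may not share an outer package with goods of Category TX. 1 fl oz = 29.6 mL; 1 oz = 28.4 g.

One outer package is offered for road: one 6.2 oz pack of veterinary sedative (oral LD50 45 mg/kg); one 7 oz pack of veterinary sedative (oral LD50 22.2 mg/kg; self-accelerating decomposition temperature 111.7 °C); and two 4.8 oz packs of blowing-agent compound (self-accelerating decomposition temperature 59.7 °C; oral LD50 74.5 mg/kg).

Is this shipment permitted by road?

No

Veterinary sedative: oral LD50 45 mg/kg < 50 mg/kg → Category TX (Toxic).
The veterinary sedative has oral LD50 22.2 mg/kg, which is < 50 mg/kg, so it is Category TX (Toxic).
Blowing-agent compound: self-accelerating decomposition temperature 59.7 °C ≤ 75 °C → Category SR (Self-Reactive).
Category SR quantity: two 4.8 oz packs = 272.64 g.
272.64 g is within the road limit of 500 g for Category SR.
Category TX net quantity: (one 6.2 oz pack = 176.08 g) + (one 7 oz pack = 198.8 g) = 374.88 g.
374.88 g is within the road limit of 500 g for Category TX.
Category SR and Category TX may not share an outer package.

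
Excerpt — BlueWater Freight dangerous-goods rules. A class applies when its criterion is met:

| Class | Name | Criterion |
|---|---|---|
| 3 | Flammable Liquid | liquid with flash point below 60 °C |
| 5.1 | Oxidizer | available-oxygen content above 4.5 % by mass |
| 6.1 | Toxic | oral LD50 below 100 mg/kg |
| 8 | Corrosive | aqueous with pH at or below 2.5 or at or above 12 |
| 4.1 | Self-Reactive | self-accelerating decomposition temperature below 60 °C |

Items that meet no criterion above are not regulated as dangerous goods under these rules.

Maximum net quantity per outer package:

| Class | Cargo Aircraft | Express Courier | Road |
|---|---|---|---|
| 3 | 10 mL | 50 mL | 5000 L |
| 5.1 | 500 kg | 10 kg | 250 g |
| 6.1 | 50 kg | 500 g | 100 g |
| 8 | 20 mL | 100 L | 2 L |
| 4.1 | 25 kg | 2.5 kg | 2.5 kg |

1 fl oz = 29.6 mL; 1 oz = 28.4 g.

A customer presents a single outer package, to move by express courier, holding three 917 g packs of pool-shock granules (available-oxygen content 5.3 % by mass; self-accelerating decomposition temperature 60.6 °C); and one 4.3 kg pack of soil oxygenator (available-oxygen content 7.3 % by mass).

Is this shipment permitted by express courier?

With available-oxygen content 5.3 % by mass (> 4.5 % by mass), the pool-shock granules fall in Class 5.1.
The soil oxygenator has available-oxygen content 7.3 % by mass, which is > 4.5 % by mass, so it is Class 5.1 (Oxidizer).
Class 5.1 net quantity: (three 917 g packs = 2.751 kg) + 4.3 kg = 7.051 kg.
That is within the Class 5.1 express courier limit of 10 kg.

Yes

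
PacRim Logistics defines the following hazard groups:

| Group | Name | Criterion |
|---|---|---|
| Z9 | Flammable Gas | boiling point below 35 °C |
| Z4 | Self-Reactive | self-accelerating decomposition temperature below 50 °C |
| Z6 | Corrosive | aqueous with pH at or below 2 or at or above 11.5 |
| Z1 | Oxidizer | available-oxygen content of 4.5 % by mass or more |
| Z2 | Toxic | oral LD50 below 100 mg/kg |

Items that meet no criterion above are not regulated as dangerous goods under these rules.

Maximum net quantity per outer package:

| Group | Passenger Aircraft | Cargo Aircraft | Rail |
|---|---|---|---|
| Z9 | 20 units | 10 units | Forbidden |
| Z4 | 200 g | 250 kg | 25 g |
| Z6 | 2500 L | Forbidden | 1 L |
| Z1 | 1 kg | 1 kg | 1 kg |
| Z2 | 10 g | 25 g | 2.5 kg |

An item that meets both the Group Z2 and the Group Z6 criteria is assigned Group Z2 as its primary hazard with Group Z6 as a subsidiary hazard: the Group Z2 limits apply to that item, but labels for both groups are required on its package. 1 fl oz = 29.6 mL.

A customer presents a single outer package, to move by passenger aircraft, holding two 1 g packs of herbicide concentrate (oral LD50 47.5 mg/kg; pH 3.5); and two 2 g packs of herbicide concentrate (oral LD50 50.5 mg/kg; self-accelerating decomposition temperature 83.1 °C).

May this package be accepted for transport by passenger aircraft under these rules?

The herbicide concentrate has oral LD50 47.5 mg/kg, which is < 100 mg/kg, so it is Group Z2 (Toxic).
The herbicide concentrate has oral LD50 50.5 mg/kg, which is < 100 mg/kg, so it is Group Z2 (Toxic).
Group Z2 net quantity: (two 1 g packs = 2 g) + (two 2 g packs = 4 g) = 6 g.
That is within the Group Z2 passenger aircraft limit of 10 g.

Yes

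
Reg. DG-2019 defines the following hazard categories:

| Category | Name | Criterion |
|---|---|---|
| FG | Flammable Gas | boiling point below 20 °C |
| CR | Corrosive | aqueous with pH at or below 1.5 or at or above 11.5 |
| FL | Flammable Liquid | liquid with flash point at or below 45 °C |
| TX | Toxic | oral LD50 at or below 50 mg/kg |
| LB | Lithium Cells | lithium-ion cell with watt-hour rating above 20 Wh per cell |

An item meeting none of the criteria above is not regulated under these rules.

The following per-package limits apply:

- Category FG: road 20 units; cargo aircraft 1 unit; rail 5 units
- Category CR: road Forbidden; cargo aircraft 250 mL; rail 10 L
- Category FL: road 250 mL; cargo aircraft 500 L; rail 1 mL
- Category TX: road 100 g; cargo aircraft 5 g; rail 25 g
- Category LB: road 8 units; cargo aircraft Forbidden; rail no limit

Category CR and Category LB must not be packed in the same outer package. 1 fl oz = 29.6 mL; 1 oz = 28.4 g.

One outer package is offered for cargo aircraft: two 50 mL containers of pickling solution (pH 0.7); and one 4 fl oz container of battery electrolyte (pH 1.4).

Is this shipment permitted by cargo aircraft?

Pickling solution: pH 0.7 ≤ 1.5 → Category CR (Corrosive).
pH 1.4 meets the Category CR criterion (Corrosive), so the battery electrolyte is Category CR.
Category CR net quantity: (two 50 mL containers = 100 mL) + (one 4 fl oz container = 118.4 mL) = 218.4 mL.
218.4 mL is within the cargo aircraft limit of 250 mL for Category CR.

Yes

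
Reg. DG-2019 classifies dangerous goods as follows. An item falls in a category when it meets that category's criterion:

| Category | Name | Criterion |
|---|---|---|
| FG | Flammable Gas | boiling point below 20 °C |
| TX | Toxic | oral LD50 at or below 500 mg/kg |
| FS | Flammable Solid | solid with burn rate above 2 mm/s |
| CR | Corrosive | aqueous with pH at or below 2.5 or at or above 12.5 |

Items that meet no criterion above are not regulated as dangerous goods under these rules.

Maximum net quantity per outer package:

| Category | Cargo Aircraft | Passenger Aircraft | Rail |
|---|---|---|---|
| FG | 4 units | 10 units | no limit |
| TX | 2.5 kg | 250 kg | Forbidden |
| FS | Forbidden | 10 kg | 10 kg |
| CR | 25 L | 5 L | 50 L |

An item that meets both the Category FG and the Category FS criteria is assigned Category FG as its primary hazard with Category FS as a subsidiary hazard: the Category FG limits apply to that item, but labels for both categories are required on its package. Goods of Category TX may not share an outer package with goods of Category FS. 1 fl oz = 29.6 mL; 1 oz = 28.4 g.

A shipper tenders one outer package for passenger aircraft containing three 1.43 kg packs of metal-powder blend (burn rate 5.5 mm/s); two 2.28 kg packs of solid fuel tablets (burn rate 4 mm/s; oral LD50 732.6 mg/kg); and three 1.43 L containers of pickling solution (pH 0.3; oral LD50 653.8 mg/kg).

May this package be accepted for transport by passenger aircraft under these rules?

Burn rate 5.5 mm/s meets the Category FS criterion (Flammable Solid), so the metal-powder blend is Category FS.
The solid fuel tablets have burn rate 4 mm/s, which is > 2 mm/s, so they are Category FS (Flammable Solid).
pH 0.3 meets the Category CR criterion (Corrosive), so the pickling solution is Category CR.
Category FS net quantity: (three 1.43 kg packs = 4.29 kg) + (two 2.28 kg packs = 4.56 kg) = 8.85 kg.
8.85 kg is within the passenger aircraft limit of 10 kg for Category FS.
Category CR quantity: three 1.43 L containers = 4.29 L.
That is within the Category CR passenger aircraft limit of 5 L.
The segregation rule (Category TX with Category FS) does not apply to Category FS with Category CR.
Every hazard category is within its passenger aircraft limit and no segregation rule is violated.

Yes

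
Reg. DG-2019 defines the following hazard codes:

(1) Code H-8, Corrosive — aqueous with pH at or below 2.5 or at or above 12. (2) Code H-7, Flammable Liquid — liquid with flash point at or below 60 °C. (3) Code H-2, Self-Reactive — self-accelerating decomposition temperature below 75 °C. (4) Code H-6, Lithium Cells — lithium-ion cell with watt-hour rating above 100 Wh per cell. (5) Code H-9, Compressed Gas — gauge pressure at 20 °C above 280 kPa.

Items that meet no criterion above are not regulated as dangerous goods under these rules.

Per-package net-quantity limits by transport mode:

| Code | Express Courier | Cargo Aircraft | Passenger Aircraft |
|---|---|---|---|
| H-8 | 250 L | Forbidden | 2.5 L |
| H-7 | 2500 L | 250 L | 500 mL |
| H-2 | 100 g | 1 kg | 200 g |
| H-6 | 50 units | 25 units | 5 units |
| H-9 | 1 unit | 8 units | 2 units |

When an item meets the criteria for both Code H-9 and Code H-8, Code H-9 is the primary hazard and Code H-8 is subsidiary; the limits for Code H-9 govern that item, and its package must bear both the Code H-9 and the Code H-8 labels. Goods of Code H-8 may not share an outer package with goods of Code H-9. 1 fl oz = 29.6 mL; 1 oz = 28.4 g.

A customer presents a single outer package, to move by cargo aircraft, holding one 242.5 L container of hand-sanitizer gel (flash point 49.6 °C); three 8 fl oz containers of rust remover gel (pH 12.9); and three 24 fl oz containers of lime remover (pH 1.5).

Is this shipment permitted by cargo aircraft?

With flash point 49.6 °C (≤ 60 °C), the hand-sanitizer gel falls in Code H-7.
pH 12.9 meets the Code H-8 criterion (Corrosive), so the rust remover gel is Code H-8.
The lime remover has pH 1.5, which is ≤ 2.5, so it is Code H-8 (Corrosive).
Code H-8 net quantity: (three 8 fl oz containers = 710.4 mL) + (three 24 fl oz containers = 2131.2 mL) = 2841.6 mL.
By cargo aircraft, Code H-8 is Forbidden regardless of quantity.
Code H-7 quantity: 242.5 L.
That is within the Code H-7 cargo aircraft limit of 250 L.
The segregation rule (Code H-8 with Code H-9) does not apply to Code H-8 with Code H-7.

No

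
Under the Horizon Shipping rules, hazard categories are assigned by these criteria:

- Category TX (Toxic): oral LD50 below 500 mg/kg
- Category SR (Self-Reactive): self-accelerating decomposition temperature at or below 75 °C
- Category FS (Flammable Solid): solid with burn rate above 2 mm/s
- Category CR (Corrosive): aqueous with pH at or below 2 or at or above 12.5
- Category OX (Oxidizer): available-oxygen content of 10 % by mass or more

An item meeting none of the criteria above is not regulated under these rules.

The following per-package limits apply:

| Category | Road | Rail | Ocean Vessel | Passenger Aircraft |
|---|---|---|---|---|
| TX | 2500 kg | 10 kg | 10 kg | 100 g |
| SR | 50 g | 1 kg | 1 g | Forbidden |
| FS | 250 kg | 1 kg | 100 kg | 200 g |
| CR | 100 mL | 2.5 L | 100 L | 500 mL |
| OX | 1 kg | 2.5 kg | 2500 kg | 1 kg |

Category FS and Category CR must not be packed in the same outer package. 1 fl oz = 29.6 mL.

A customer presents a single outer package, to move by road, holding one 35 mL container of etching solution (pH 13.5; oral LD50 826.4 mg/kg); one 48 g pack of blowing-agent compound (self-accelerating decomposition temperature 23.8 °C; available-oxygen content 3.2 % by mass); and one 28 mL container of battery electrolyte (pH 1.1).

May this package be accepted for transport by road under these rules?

Yes

pH 13.5 meets the Category CR criterion (Corrosive), so the etching solution is Category CR.
Blowing-agent compound: self-accelerating decomposition temperature 23.8 °C ≤ 75 °C → Category SR (Self-Reactive).
The battery electrolyte has pH 1.1, which is ≤ 2, so it is Category CR (Corrosive).
Category CR net quantity: 35 mL + 28 mL = 63 mL.
63 mL is within the road limit of 100 mL for Category CR.
Category SR quantity: 48 g.
48 g is within the road limit of 50 g for Category SR.
The segregation rule (Category FS with Category CR) does not apply to Category CR with Category SR.
Every hazard category is within its road limit and no segregation rule is violated.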